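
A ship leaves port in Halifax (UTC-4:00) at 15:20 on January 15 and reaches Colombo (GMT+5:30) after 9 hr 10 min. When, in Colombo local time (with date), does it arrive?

Colombo is 9:30 ahead of Halifax.
After 9 hours and 10 minutes it is 00:30 (Jan 16) in Halifax.
Shift by the zone difference: 00:30 + 9:30 = 10:00 on Jan 16 in Colombo.

10:00 on Jan 16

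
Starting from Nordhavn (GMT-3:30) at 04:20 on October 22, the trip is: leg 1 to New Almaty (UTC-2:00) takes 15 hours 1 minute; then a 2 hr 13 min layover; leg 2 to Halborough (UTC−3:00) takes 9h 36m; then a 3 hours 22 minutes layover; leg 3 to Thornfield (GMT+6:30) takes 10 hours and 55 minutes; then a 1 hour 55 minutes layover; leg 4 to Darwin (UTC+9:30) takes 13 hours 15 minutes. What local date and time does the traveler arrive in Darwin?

Convert departure to UTC: 04:20 + 3:30 = 07:50 UTC on Oct 22.
Add 15 hours 1 minute leg 1 → 22:51 UTC.
Add 2 hours 13 minutes layover in New Almaty → 01:04 UTC (Oct 23).
Add 9 hours and 36 minutes leg 2 → 10:40 UTC.
Add 3 hours 22 minutes layover in Halborough → 14:02 UTC.
Add 10 hours and 55 minutes leg 3 → 00:57 UTC (Oct 24).
Add 1 hour 55 minutes layover in Thornfield → 02:52 UTC.
Add 13 hours 15 minutes leg 4 → 16:07 UTC.
Darwin is UTC+9:30, so local arrival = 16:07 + 9:30 = 01:37 on Oct 25.

01:37 on October 25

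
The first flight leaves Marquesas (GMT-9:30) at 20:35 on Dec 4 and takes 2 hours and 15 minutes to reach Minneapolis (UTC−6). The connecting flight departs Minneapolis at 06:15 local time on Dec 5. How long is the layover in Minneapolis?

Convert departure to UTC: 20:35 + 9:30 = 06:05 UTC on Dec 5.
Add 2 hours 15 minutes flight time → 08:20 UTC.
Minneapolis is UTC−6:00, so local arrival = 08:20 − 6:00 = 02:20 on Dec 5.
Layover = 06:15 − 02:20 = 3 hours 55 minutes.

3 hours 55 minutes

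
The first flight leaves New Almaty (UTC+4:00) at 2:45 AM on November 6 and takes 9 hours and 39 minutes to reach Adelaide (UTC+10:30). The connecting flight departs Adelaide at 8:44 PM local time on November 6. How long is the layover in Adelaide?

1 hour 50 minutes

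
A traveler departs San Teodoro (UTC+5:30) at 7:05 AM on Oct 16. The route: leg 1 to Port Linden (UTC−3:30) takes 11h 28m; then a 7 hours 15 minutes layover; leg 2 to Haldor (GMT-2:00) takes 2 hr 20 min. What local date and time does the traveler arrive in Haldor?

Convert departure to UTC: 7:05 AM − 5:30 = 1:35 AM UTC on Oct 16.
Add 11 hours and 28 minutes leg 1 → 1:03 PM UTC.
Add 7 hours and 15 minutes layover in Port Linden → 8:18 PM UTC.
Add 2 hours and 20 minutes leg 2 → 10:38 PM UTC.
Haldor is UTC−2:00, so local arrival = 10:38 PM − 2:00 = 8:38 PM on Oct 16.

8:38 PM on Oct 16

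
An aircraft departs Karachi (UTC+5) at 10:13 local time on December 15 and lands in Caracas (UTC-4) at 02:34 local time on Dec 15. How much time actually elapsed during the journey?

1 hour 21 minutes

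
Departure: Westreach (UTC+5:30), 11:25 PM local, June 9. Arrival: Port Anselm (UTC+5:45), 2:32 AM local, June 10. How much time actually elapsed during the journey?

2 hours 52 minutes

Departure in UTC: 11:25 PM − 5:30 = 5:55 PM on Jun 9.
Arrival in UTC: 2:32 AM − 5:45 = 8:47 PM on Jun 9.
Elapsed = 8:47 PM − 5:55 PM = 2 hours 52 minutes.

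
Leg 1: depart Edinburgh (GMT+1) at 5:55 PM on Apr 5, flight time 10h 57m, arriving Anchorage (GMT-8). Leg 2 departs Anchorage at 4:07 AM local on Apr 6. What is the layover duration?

8 hours 15 minutes

Convert departure to UTC: 5:55 PM − 1:00 = 4:55 PM UTC on Apr 5.
Add 10 hours 57 minutes flight time → 3:52 AM UTC (Apr 6).
Anchorage is UTC−8:00, so local arrival = 3:52 AM − 8:00 = 7:52 PM on Apr 5.
Layover = 4:07 AM − 7:52 PM (+1 day) = 8 hours 15 minutes.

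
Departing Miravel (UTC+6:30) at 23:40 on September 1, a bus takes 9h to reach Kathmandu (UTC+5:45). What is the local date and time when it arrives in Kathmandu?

07:55 on Sep 2

Convert departure to UTC: 23:40 − 6:30 = 17:10 UTC on Sep 1.
Add 9 hours travel time → 02:10 UTC (Sep 2).
Kathmandu is UTC+5:45, so local arrival = 02:10 + 5:45 = 07:55 on Sep 2.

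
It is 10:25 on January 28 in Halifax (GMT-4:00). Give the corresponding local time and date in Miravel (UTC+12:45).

03:10 on Jan 29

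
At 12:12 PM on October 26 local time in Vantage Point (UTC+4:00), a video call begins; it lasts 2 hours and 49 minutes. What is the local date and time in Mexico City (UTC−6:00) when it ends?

Convert start to UTC: 12:12 PM − 4:00 = 8:12 AM UTC on Oct 26.
Add 2 hours 49 minutes duration → 11:01 AM UTC.
Mexico City is UTC−6:00, so local end time = 11:01 AM − 6:00 = 5:01 AM on Oct 26.

5:01 AM on Oct 26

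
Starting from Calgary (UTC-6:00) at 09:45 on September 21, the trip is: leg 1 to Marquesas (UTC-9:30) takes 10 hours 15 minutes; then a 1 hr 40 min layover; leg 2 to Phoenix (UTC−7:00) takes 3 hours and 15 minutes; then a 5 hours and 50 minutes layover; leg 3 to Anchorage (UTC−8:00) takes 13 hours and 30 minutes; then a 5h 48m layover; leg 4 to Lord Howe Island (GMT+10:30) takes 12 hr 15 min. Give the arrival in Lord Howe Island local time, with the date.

Convert departure to UTC: 09:45 + 6:00 = 15:45 UTC on Sep 21.
Add 10 hours 15 minutes leg 1 → 02:00 UTC (Sep 22).
Add 1 hour and 40 minutes layover in Marquesas → 03:40 UTC.
Add 3 hours and 15 minutes leg 2 → 06:55 UTC.
Add 5 hours 50 minutes layover in Phoenix → 12:45 UTC.
Add 13 hours and 30 minutes leg 3 → 02:15 UTC (Sep 23).
Add 5 hours and 48 minutes layover in Anchorage → 08:03 UTC.
Add 12 hours 15 minutes leg 4 → 20:18 UTC.
Lord Howe Island is UTC+10:30, so local arrival = 20:18 + 10:30 = 06:48 on Sep 24.

06:48 on September 24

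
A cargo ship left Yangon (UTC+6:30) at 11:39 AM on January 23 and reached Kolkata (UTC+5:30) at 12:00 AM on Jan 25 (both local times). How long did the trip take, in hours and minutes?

37 hours 21 minutes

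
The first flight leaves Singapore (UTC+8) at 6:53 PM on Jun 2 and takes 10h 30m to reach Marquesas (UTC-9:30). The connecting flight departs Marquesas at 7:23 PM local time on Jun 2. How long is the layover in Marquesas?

Convert departure to UTC: 6:53 PM − 8:00 = 10:53 AM UTC on Jun 2.
Add 10 hours 30 minutes flight time → 9:23 PM UTC.
Marquesas is UTC−9:30, so local arrival = 9:23 PM − 9:30 = 11:53 AM on Jun 2.
Layover = 7:23 PM − 11:53 AM = 7 hours 30 minutes.

7 hours 30 minutes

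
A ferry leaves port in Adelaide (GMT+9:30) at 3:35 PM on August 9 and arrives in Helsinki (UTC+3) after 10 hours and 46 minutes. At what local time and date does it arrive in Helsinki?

7:51 PM on August 9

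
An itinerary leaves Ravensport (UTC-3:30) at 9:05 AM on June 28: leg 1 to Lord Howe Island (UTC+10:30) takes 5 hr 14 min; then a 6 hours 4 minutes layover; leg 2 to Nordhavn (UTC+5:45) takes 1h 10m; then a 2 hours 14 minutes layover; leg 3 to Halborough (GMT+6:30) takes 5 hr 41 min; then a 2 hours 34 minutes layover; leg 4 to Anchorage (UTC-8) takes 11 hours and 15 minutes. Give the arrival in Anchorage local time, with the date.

Convert departure to UTC: 9:05 AM + 3:30 = 12:35 PM UTC on Jun 28.
Add 5 hours and 14 minutes leg 1 → 5:49 PM UTC.
Add 6 hours 4 minutes layover in Lord Howe Island → 11:53 PM UTC.
Add 1 hour 10 minutes leg 2 → 1:03 AM UTC (Jun 29).
Add 2 hours 14 minutes layover in Nordhavn → 3:17 AM UTC.
Add 5 hours and 41 minutes leg 3 → 8:58 AM UTC.
Add 2 hours and 34 minutes layover in Halborough → 11:32 AM UTC.
Add 11 hours 15 minutes leg 4 → 10:47 PM UTC.
Anchorage is UTC−8:00, so local arrival = 10:47 PM − 8:00 = 2:47 PM on Jun 29.

2:47 PM on Jun 29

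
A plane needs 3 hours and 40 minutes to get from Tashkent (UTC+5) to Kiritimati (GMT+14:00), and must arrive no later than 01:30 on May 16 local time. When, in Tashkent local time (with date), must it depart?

12:50 on May 15

Target arrival in UTC: 01:30 − 14:00 = 11:30 on May 15.
Subtract 3 hours and 40 minutes → departure 07:50 UTC on May 15.
Tashkent is UTC+5:00: 07:50 + 5:00 = 12:50 on May 15.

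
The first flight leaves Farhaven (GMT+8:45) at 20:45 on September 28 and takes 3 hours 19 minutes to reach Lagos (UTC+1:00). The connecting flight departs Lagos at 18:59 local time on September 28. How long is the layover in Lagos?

Convert departure to UTC: 20:45 − 8:45 = 12:00 UTC on Sep 28.
Add 3 hours 19 minutes flight time → 15:19 UTC.
Lagos is UTC+1:00, so local arrival = 15:19 + 1:00 = 16:19 on Sep 28.
Layover = 18:59 − 16:19 = 2 hours 40 minutes.

2 hours 40 minutes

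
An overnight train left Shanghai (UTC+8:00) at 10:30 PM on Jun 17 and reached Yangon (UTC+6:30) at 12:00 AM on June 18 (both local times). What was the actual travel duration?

Departure in UTC: 10:30 PM − 8:00 = 2:30 PM on Jun 17.
Arrival in UTC: 12:00 AM − 6:30 = 5:30 PM on Jun 17.
Elapsed = 5:30 PM − 2:30 PM = 3 hours.

3 hours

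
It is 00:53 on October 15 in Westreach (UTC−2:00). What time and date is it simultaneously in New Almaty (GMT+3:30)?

06:23 on Oct 15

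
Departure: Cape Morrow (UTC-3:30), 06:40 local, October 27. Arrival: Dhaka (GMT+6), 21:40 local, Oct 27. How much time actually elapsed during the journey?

5 hours 30 minutes

Dhaka is 9:30 ahead of Cape Morrow.
Clock-face elapsed time (ignoring zones) is 15 hours.
Actual elapsed = 15 hours − 9:30 = 5 hours 30 minutes.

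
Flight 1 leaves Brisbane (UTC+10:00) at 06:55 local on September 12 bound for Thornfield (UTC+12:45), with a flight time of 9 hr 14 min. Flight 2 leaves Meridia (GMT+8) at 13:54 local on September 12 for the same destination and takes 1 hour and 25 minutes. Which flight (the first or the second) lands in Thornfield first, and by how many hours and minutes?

the first, by 1 hour 10 minutes

Flight 1 in UTC: 06:55 − 10:00 = 20:55 on Sep 11.
+9 hours and 14 minutes → arrive 06:09 UTC on Sep 12.
Flight 2 in UTC: 13:54 − 8:00 = 05:54 on Sep 12.
+1 hour and 25 minutes → arrive 07:19 UTC on Sep 12.
Flight 1 lands earlier by 1 hour 10 minutes.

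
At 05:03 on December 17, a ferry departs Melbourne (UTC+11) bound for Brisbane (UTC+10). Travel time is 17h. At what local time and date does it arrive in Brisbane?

Convert departure to UTC: 05:03 − 11:00 = 18:03 UTC on Dec 16.
Add 17 hours travel time → 11:03 UTC (Dec 17).
Brisbane is UTC+10:00, so local arrival = 11:03 + 10:00 = 21:03 on Dec 17.

21:03 on December 17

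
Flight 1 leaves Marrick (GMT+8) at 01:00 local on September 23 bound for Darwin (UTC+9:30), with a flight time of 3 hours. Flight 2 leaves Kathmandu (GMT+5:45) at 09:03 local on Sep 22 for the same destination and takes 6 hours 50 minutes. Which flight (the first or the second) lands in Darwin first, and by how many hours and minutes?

Flight 1 in UTC: 01:00 − 8:00 = 17:00 on Sep 22.
+3 hours → arrive 20:00 UTC on Sep 22.
Flight 2 in UTC: 09:03 − 5:45 = 03:18 on Sep 22.
+6 hours and 50 minutes → arrive 10:08 UTC on Sep 22.
Flight 2 lands earlier by 9 hours 52 minutes.

the second, by 9 hours 52 minutes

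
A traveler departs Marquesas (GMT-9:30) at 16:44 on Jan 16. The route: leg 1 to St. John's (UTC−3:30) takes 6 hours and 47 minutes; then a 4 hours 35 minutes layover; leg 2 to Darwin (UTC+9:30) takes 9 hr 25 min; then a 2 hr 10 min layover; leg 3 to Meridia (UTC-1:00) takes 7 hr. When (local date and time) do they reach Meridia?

07:11 on January 18

Convert departure to UTC: 16:44 + 9:30 = 02:14 UTC on Jan 17.
Add 6 hours and 47 minutes leg 1 → 09:01 UTC.
Add 4 hours 35 minutes layover in St. John's → 13:36 UTC.
Add 9 hours 25 minutes leg 2 → 23:01 UTC.
Add 2 hours and 10 minutes layover in Darwin → 01:11 UTC (Jan 18).
Add 7 hours leg 3 → 08:11 UTC.
Meridia is UTC−1:00, so local arrival = 08:11 − 1:00 = 07:11 on Jan 18.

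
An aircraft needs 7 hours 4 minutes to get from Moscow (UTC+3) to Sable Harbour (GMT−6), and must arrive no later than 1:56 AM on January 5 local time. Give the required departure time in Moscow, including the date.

3:52 AM on Jan 5

Target arrival in UTC: 1:56 AM + 6:00 = 7:56 AM on Jan 5.
Subtract 7 hours 4 minutes → departure 12:52 AM UTC on Jan 5.
Moscow is UTC+3:00: 12:52 AM + 3:00 = 3:52 AM on Jan 5.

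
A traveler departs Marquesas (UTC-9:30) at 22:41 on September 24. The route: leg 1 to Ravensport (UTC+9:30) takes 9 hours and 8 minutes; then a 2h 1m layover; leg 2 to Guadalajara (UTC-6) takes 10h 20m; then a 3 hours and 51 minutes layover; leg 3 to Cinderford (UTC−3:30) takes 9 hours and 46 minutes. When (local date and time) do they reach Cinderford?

15:47 on September 26

Convert departure to UTC: 22:41 + 9:30 = 08:11 UTC on Sep 25.
Add 9 hours 8 minutes leg 1 → 17:19 UTC.
Add 2 hours 1 minute layover in Ravensport → 19:20 UTC.
Add 10 hours and 20 minutes leg 2 → 05:40 UTC (Sep 26).
Add 3 hours 51 minutes layover in Guadalajara → 09:31 UTC.
Add 9 hours 46 minutes leg 3 → 19:17 UTC.
Cinderford is UTC−3:30, so local arrival = 19:17 − 3:30 = 15:47 on Sep 26.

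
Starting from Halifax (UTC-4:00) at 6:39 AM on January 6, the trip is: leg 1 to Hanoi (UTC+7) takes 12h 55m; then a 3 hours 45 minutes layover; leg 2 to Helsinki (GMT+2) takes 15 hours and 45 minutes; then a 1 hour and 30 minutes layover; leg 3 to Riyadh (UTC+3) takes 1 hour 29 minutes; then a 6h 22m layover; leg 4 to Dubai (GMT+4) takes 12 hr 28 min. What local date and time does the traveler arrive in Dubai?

8:53 PM on Jan 8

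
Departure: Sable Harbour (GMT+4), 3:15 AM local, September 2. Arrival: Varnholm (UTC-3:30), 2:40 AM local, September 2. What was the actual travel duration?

Departure in UTC: 3:15 AM − 4:00 = 11:15 PM on Sep 1.
Arrival in UTC: 2:40 AM + 3:30 = 6:10 AM on Sep 2.
Elapsed = 6:10 AM − 11:15 PM (+1 day) = 6 hours 55 minutes.

6 hours 55 minutes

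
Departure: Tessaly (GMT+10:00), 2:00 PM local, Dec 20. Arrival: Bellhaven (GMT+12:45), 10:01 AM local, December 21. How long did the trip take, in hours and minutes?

17 hours 16 minutes

Departure in UTC: 2:00 PM − 10:00 = 4:00 AM on Dec 20.
Arrival in UTC: 10:01 AM − 12:45 = 9:16 PM on Dec 20.
Elapsed = 9:16 PM − 4:00 AM = 17 hours 16 minutes.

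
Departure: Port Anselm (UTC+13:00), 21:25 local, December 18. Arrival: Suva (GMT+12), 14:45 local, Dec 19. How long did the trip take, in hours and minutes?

18 hours 20 minutes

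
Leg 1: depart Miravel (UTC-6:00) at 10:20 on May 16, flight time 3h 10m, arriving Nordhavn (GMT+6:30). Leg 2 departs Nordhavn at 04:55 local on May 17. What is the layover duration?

2 hours 55 minutes

Convert departure to UTC: 10:20 + 6:00 = 16:20 UTC on May 16.
Add 3 hours and 10 minutes flight time → 19:30 UTC.
Nordhavn is UTC+6:30, so local arrival = 19:30 + 6:30 = 02:00 on May 17.
Layover = 04:55 − 02:00 = 2 hours 55 minutes.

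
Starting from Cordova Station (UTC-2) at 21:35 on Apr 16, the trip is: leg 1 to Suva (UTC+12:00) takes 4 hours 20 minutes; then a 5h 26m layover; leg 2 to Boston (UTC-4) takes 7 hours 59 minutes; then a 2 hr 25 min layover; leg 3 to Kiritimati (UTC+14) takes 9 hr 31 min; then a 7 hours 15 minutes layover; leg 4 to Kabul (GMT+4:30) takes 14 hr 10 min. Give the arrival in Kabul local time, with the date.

Convert departure to UTC: 21:35 + 2:00 = 23:35 UTC on Apr 16.
Add 4 hours 20 minutes leg 1 → 03:55 UTC (Apr 17).
Add 5 hours 26 minutes layover in Suva → 09:21 UTC.
Add 7 hours 59 minutes leg 2 → 17:20 UTC.
Add 2 hours 25 minutes layover in Boston → 19:45 UTC.
Add 9 hours 31 minutes leg 3 → 05:16 UTC (Apr 18).
Add 7 hours 15 minutes layover in Kiritimati → 12:31 UTC.
Add 14 hours 10 minutes leg 4 → 02:41 UTC (Apr 19).
Kabul is UTC+4:30, so local arrival = 02:41 + 4:30 = 07:11 on Apr 19.

07:11 on Apr 19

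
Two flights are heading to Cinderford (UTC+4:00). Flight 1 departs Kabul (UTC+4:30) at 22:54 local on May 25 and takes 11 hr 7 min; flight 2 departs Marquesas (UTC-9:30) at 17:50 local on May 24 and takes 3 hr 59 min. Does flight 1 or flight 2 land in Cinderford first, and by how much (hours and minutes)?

the second, by 22 hours 12 minutes

Flight 1 in UTC: 22:54 − 4:30 = 18:24 on May 25.
+11 hours 7 minutes → arrive 05:31 UTC on May 26.
Flight 2 in UTC: 17:50 + 9:30 = 03:20 on May 25.
+3 hours and 59 minutes → arrive 07:19 UTC on May 25.
Flight 2 lands earlier by 22 hours 12 minutes.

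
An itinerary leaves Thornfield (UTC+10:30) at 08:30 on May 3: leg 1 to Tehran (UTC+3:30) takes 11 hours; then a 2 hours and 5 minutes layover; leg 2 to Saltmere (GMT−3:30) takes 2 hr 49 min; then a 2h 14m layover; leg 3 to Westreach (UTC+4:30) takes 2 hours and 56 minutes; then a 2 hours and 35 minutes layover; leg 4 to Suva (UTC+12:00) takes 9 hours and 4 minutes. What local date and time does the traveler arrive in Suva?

Convert departure to UTC: 08:30 − 10:30 = 22:00 UTC on May 2.
Add 11 hours leg 1 → 09:00 UTC (May 3).
Add 2 hours 5 minutes layover in Tehran → 11:05 UTC.
Add 2 hours 49 minutes leg 2 → 13:54 UTC.
Add 2 hours and 14 minutes layover in Saltmere → 16:08 UTC.
Add 2 hours 56 minutes leg 3 → 19:04 UTC.
Add 2 hours and 35 minutes layover in Westreach → 21:39 UTC.
Add 9 hours and 4 minutes leg 4 → 06:43 UTC (May 4).
Suva is UTC+12:00, so local arrival = 06:43 + 12:00 = 18:43 on May 4.

18:43 on May 4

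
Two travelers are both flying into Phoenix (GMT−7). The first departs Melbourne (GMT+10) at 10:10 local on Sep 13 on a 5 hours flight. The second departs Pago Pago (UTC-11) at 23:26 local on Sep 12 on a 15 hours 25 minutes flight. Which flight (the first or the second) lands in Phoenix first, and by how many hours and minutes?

the first, by 20 hours 41 minutes

Flight 1 in UTC: 10:10 − 10:00 = 00:10 on Sep 13.
+5 hours → arrive 05:10 UTC on Sep 13.
Flight 2 in UTC: 23:26 + 11:00 = 10:26 on Sep 13.
+15 hours 25 minutes → arrive 01:51 UTC on Sep 14.
Flight 1 lands earlier by 20 hours 41 minutes.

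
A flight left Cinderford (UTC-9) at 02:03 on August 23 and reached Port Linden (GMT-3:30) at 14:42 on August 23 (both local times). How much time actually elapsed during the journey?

7 hours 9 minutes

Port Linden is 5:30 ahead of Cinderford.
Clock-face elapsed time (ignoring zones) is 12 hours 39 minutes.
Actual elapsed = 12 hours 39 minutes − 5:30 = 7 hours 9 minutes.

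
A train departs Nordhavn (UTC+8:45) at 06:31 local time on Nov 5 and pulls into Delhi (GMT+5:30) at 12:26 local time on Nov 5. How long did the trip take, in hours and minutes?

9 hours 10 minutes

Delhi is 3:15 behind Nordhavn.
Clock-face elapsed time (ignoring zones) is 5 hours 55 minutes.
Actual elapsed = 5 hours 55 minutes + 3:15 = 9 hours 10 minutes.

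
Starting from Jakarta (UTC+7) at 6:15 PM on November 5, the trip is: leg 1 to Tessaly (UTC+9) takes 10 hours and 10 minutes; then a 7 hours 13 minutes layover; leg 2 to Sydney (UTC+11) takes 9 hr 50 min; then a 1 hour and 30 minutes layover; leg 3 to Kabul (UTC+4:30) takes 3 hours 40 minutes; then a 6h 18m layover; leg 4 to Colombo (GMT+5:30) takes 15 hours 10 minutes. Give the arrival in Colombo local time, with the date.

10:36 PM on November 7

Convert departure to UTC: 6:15 PM − 7:00 = 11:15 AM UTC on Nov 5.
Add 10 hours and 10 minutes leg 1 → 9:25 PM UTC.
Add 7 hours 13 minutes layover in Tessaly → 4:38 AM UTC (Nov 6).
Add 9 hours and 50 minutes leg 2 → 2:28 PM UTC.
Add 1 hour and 30 minutes layover in Sydney → 3:58 PM UTC.
Add 3 hours and 40 minutes leg 3 → 7:38 PM UTC.
Add 6 hours and 18 minutes layover in Kabul → 1:56 AM UTC (Nov 7).
Add 15 hours and 10 minutes leg 4 → 5:06 PM UTC.
Colombo is UTC+5:30, so local arrival = 5:06 PM + 5:30 = 10:36 PM on Nov 7.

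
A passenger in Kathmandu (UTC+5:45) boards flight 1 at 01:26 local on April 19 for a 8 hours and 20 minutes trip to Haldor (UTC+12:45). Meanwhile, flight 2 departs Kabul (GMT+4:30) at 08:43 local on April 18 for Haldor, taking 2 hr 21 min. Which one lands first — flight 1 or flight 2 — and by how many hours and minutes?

the second, by 21 hours 27 minutes

Flight 1 in UTC: 01:26 − 5:45 = 19:41 on Apr 18.
+8 hours and 20 minutes → arrive 04:01 UTC on Apr 19.
Flight 2 in UTC: 08:43 − 4:30 = 04:13 on Apr 18.
+2 hours and 21 minutes → arrive 06:34 UTC on Apr 18.
Flight 2 lands earlier by 21 hours 27 minutes.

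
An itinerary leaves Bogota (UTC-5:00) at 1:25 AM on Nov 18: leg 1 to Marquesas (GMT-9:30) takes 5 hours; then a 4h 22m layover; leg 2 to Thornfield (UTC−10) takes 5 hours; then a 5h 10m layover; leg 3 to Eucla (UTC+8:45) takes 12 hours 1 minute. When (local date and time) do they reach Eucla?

10:43 PM on November 19

Convert departure to UTC: 1:25 AM + 5:00 = 6:25 AM UTC on Nov 18.
Add 5 hours leg 1 → 11:25 AM UTC.
Add 4 hours 22 minutes layover in Marquesas → 3:47 PM UTC.
Add 5 hours leg 2 → 8:47 PM UTC.
Add 5 hours 10 minutes layover in Thornfield → 1:57 AM UTC (Nov 19).
Add 12 hours and 1 minute leg 3 → 1:58 PM UTC.
Eucla is UTC+8:45, so local arrival = 1:58 PM + 8:45 = 10:43 PM on Nov 19.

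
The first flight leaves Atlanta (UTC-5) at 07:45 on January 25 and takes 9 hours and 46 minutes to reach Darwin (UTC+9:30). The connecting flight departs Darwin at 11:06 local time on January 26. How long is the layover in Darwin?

3 hours 5 minutes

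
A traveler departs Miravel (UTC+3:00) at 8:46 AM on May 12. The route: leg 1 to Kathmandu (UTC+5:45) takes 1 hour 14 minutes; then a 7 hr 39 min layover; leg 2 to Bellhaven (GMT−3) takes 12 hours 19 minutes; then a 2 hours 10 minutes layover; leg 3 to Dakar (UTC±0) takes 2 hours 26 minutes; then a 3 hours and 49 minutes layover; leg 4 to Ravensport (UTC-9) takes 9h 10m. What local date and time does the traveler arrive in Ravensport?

Convert departure to UTC: 8:46 AM − 3:00 = 5:46 AM UTC on May 12.
Add 1 hour 14 minutes leg 1 → 7:00 AM UTC.
Add 7 hours and 39 minutes layover in Kathmandu → 2:39 PM UTC.
Add 12 hours 19 minutes leg 2 → 2:58 AM UTC (May 13).
Add 2 hours 10 minutes layover in Bellhaven → 5:08 AM UTC.
Add 2 hours and 26 minutes leg 3 → 7:34 AM UTC.
Add 3 hours 49 minutes layover in Dakar → 11:23 AM UTC.
Add 9 hours 10 minutes leg 4 → 8:33 PM UTC.
Ravensport is UTC−9:00, so local arrival = 8:33 PM − 9:00 = 11:33 AM on May 13.

11:33 AM on May 13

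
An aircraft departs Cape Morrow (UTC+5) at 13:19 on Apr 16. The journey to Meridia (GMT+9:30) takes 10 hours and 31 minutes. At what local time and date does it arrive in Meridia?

04:20 on April 17

Convert departure to UTC: 13:19 − 5:00 = 08:19 UTC on Apr 16.
Add 10 hours and 31 minutes travel time → 18:50 UTC.
Meridia is UTC+9:30, so local arrival = 18:50 + 9:30 = 04:20 on Apr 17.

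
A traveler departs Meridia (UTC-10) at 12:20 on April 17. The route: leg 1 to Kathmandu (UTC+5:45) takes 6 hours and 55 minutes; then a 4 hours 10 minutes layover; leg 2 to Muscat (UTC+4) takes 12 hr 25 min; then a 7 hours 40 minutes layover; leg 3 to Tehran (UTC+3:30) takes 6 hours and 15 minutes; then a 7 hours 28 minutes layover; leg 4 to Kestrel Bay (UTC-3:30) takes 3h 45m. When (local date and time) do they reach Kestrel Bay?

Convert departure to UTC: 12:20 + 10:00 = 22:20 UTC on Apr 17.
Add 6 hours 55 minutes leg 1 → 05:15 UTC (Apr 18).
Add 4 hours and 10 minutes layover in Kathmandu → 09:25 UTC.
Add 12 hours 25 minutes leg 2 → 21:50 UTC.
Add 7 hours and 40 minutes layover in Muscat → 05:30 UTC (Apr 19).
Add 6 hours and 15 minutes leg 3 → 11:45 UTC.
Add 7 hours 28 minutes layover in Tehran → 19:13 UTC.
Add 3 hours and 45 minutes leg 4 → 22:58 UTC.
Kestrel Bay is UTC−3:30, so local arrival = 22:58 − 3:30 = 19:28 on Apr 19.

19:28 on Apr 19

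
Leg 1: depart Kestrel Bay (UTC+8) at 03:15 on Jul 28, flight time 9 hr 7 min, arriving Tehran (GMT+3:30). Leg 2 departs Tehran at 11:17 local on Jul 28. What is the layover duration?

Convert departure to UTC: 03:15 − 8:00 = 19:15 UTC on Jul 27.
Add 9 hours 7 minutes flight time → 04:22 UTC (Jul 28).
Tehran is UTC+3:30, so local arrival = 04:22 + 3:30 = 07:52 on Jul 28.
Layover = 11:17 − 07:52 = 3 hours 25 minutes.

3 hours 25 minutes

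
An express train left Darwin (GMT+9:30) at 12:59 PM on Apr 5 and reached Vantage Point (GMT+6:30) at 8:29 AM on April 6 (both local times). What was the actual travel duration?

Departure in UTC: 12:59 PM − 9:30 = 3:29 AM on Apr 5.
Arrival in UTC: 8:29 AM − 6:30 = 1:59 AM on Apr 6.
Elapsed = 1:59 AM − 3:29 AM (+1 day) = 22 hours 30 minutes.

22 hours 30 minutes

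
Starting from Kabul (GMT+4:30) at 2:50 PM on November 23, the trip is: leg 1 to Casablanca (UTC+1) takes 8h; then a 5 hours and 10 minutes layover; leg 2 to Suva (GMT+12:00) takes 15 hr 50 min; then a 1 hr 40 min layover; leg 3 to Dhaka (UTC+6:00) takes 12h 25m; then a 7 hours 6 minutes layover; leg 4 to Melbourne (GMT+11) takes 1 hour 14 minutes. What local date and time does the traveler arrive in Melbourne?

12:45 AM on Nov 26

Convert departure to UTC: 2:50 PM − 4:30 = 10:20 AM UTC on Nov 23.
Add 8 hours leg 1 → 6:20 PM UTC.
Add 5 hours and 10 minutes layover in Casablanca → 11:30 PM UTC.
Add 15 hours 50 minutes leg 2 → 3:20 PM UTC (Nov 24).
Add 1 hour 40 minutes layover in Suva → 5:00 PM UTC.
Add 12 hours 25 minutes leg 3 → 5:25 AM UTC (Nov 25).
Add 7 hours 6 minutes layover in Dhaka → 12:31 PM UTC.
Add 1 hour and 14 minutes leg 4 → 1:45 PM UTC.
Melbourne is UTC+11:00, so local arrival = 1:45 PM + 11:00 = 12:45 AM on Nov 26.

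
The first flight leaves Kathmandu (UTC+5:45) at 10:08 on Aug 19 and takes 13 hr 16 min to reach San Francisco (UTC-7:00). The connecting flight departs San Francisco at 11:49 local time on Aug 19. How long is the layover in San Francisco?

Convert departure to UTC: 10:08 − 5:45 = 04:23 UTC on Aug 19.
Add 13 hours 16 minutes flight time → 17:39 UTC.
San Francisco is UTC−7:00, so local arrival = 17:39 − 7:00 = 10:39 on Aug 19.
Layover = 11:49 − 10:39 = 1 hour 10 minutes.

1 hour 10 minutes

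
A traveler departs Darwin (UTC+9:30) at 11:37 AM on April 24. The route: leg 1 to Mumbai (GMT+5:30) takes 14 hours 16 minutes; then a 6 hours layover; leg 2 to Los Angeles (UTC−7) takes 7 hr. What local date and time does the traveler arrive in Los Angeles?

Convert departure to UTC: 11:37 AM − 9:30 = 2:07 AM UTC on Apr 24.
Add 14 hours 16 minutes leg 1 → 4:23 PM UTC.
Add 6 hours layover in Mumbai → 10:23 PM UTC.
Add 7 hours leg 2 → 5:23 AM UTC (Apr 25).
Los Angeles is UTC−7:00, so local arrival = 5:23 AM − 7:00 = 10:23 PM on Apr 24.

10:23 PM on Apr 24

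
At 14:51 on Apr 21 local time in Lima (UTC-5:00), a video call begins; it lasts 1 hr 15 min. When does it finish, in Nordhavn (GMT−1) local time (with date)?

Nordhavn is 4:00 ahead of Lima.
After 1 hour 15 minutes it is 16:06 in Lima.
Shift by the zone difference: 16:06 + 4:00 = 20:06 on Apr 21 in Nordhavn.

20:06 on April 21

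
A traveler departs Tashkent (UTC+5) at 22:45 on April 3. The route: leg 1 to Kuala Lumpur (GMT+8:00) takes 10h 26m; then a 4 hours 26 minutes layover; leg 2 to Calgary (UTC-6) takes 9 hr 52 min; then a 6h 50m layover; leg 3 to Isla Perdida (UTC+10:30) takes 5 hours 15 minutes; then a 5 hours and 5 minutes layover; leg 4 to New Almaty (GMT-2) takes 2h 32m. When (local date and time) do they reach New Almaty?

12:11 on April 5

Convert departure to UTC: 22:45 − 5:00 = 17:45 UTC on Apr 3.
Add 10 hours and 26 minutes leg 1 → 04:11 UTC (Apr 4).
Add 4 hours 26 minutes layover in Kuala Lumpur → 08:37 UTC.
Add 9 hours and 52 minutes leg 2 → 18:29 UTC.
Add 6 hours and 50 minutes layover in Calgary → 01:19 UTC (Apr 5).
Add 5 hours and 15 minutes leg 3 → 06:34 UTC.
Add 5 hours and 5 minutes layover in Isla Perdida → 11:39 UTC.
Add 2 hours 32 minutes leg 4 → 14:11 UTC.
New Almaty is UTC−2:00, so local arrival = 14:11 − 2:00 = 12:11 on Apr 5.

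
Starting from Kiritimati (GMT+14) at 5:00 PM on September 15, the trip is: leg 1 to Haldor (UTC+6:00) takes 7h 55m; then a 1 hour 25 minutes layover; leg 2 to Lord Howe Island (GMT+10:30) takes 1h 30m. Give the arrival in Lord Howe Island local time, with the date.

Convert departure to UTC: 5:00 PM − 14:00 = 3:00 AM UTC on Sep 15.
Add 7 hours and 55 minutes leg 1 → 10:55 AM UTC.
Add 1 hour 25 minutes layover in Haldor → 12:20 PM UTC.
Add 1 hour 30 minutes leg 2 → 1:50 PM UTC.
Lord Howe Island is UTC+10:30, so local arrival = 1:50 PM + 10:30 = 12:20 AM on Sep 16.

12:20 AM on Sep 16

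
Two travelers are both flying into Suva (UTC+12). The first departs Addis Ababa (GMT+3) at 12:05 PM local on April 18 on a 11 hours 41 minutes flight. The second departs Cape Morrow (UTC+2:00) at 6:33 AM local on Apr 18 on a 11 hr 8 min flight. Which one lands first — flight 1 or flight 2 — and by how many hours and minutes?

the second, by 5 hours 5 minutes

Flight 1 in UTC: 12:05 PM − 3:00 = 9:05 AM on Apr 18.
+11 hours and 41 minutes → arrive 8:46 PM UTC on Apr 18.
Flight 2 in UTC: 6:33 AM − 2:00 = 4:33 AM on Apr 18.
+11 hours 8 minutes → arrive 3:41 PM UTC on Apr 18.
Flight 2 lands earlier by 5 hours 5 minutes.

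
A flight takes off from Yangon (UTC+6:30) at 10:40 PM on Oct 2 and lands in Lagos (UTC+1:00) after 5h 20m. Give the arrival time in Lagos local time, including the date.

Lagos is 5:30 behind Yangon.
After 5 hours 20 minutes it is 4:00 AM (Oct 3) in Yangon.
Shift by the zone difference: 4:00 AM − 5:30 = 10:30 PM on Oct 2 in Lagos.

10:30 PM on Oct 2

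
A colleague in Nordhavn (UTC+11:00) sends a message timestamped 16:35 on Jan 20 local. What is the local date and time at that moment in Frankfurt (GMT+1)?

Frankfurt is 10:00 behind Nordhavn.
Shift by the zone difference: 16:35 − 10:00 = 06:35 on Jan 20 in Frankfurt.

06:35 on January 20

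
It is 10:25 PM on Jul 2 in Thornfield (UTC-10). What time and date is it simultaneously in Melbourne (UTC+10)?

In UTC: 10:25 PM + 10:00 = 8:25 AM on Jul 3.
Melbourne is UTC+10:00: 8:25 AM + 10:00 = 6:25 PM on Jul 3.

6:25 PM on July 3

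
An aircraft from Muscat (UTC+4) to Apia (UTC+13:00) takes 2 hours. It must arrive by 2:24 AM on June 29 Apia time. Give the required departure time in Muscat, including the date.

3:24 PM on June 28

Target arrival in UTC: 2:24 AM − 13:00 = 1:24 PM on Jun 28.
Subtract 2 hours → departure 11:24 AM UTC on Jun 28.
Muscat is UTC+4:00: 11:24 AM + 4:00 = 3:24 PM on Jun 28.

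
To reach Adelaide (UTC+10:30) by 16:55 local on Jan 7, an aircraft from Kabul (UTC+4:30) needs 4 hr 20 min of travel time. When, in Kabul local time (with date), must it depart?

06:35 on Jan 7

Target arrival in UTC: 16:55 − 10:30 = 06:25 on Jan 7.
Subtract 4 hours 20 minutes → departure 02:05 UTC on Jan 7.
Kabul is UTC+4:30: 02:05 + 4:30 = 06:35 on Jan 7.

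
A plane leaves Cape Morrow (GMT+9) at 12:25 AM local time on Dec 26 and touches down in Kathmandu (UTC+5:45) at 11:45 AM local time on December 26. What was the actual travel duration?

14 hours 35 minutes

Kathmandu is 3:15 behind Cape Morrow.
Clock-face elapsed time (ignoring zones) is 11 hours 20 minutes.
Actual elapsed = 11 hours 20 minutes + 3:15 = 14 hours 35 minutes.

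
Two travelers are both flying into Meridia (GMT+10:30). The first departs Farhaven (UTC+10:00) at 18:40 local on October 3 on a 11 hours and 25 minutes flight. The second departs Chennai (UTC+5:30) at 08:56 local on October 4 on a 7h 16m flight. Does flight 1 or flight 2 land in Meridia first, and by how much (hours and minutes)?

Flight 1 in UTC: 18:40 − 10:00 = 08:40 on Oct 3.
+11 hours 25 minutes → arrive 20:05 UTC on Oct 3.
Flight 2 in UTC: 08:56 − 5:30 = 03:26 on Oct 4.
+7 hours 16 minutes → arrive 10:42 UTC on Oct 4.
Flight 1 lands earlier by 14 hours 37 minutes.

the first, by 14 hours 37 minutes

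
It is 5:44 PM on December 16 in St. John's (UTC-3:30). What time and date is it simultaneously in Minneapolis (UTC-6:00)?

In UTC: 5:44 PM + 3:30 = 9:14 PM on Dec 16.
Minneapolis is UTC−6:00: 9:14 PM − 6:00 = 3:14 PM on Dec 16.

3:14 PM on December 16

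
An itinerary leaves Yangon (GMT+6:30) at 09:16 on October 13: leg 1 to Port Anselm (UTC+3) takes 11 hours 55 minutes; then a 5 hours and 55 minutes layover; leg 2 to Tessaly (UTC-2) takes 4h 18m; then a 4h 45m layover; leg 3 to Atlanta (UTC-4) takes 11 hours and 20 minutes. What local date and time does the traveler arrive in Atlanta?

Convert departure to UTC: 09:16 − 6:30 = 02:46 UTC on Oct 13.
Add 11 hours and 55 minutes leg 1 → 14:41 UTC.
Add 5 hours 55 minutes layover in Port Anselm → 20:36 UTC.
Add 4 hours and 18 minutes leg 2 → 00:54 UTC (Oct 14).
Add 4 hours 45 minutes layover in Tessaly → 05:39 UTC.
Add 11 hours 20 minutes leg 3 → 16:59 UTC.
Atlanta is UTC−4:00, so local arrival = 16:59 − 4:00 = 12:59 on Oct 14.

12:59 on October 14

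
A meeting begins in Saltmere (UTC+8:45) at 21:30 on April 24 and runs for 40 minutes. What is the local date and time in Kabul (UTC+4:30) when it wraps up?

17:55 on April 24

Kabul is 4:15 behind Saltmere.
After 40 minutes it is 22:10 in Saltmere.
Shift by the zone difference: 22:10 − 4:15 = 17:55 on Apr 24 in Kabul.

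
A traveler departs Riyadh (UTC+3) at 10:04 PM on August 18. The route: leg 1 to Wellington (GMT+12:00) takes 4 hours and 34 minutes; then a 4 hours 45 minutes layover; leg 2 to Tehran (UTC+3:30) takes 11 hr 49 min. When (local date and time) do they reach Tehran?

7:42 PM on Aug 19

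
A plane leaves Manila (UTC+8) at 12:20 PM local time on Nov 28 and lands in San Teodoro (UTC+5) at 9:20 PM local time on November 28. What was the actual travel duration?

Departure in UTC: 12:20 PM − 8:00 = 4:20 AM on Nov 28.
Arrival in UTC: 9:20 PM − 5:00 = 4:20 PM on Nov 28.
Elapsed = 4:20 PM − 4:20 AM = 12 hours.

12 hours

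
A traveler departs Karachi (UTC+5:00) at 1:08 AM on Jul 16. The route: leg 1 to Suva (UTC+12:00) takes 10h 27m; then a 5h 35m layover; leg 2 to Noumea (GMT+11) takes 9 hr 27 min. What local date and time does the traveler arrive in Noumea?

8:37 AM on Jul 17

Convert departure to UTC: 1:08 AM − 5:00 = 8:08 PM UTC on Jul 15.
Add 10 hours 27 minutes leg 1 → 6:35 AM UTC (Jul 16).
Add 5 hours 35 minutes layover in Suva → 12:10 PM UTC.
Add 9 hours 27 minutes leg 2 → 9:37 PM UTC.
Noumea is UTC+11:00, so local arrival = 9:37 PM + 11:00 = 8:37 AM on Jul 17.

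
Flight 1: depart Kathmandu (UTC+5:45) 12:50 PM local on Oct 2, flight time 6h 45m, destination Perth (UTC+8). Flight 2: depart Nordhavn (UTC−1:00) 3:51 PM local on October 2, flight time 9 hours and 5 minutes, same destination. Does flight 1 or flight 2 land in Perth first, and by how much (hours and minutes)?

Flight 1 in UTC: 12:50 PM − 5:45 = 7:05 AM on Oct 2.
+6 hours 45 minutes → arrive 1:50 PM UTC on Oct 2.
Flight 2 in UTC: 3:51 PM + 1:00 = 4:51 PM on Oct 2.
+9 hours and 5 minutes → arrive 1:56 AM UTC on Oct 3.
Flight 1 lands earlier by 12 hours 6 minutes.

the first, by 12 hours 6 minutes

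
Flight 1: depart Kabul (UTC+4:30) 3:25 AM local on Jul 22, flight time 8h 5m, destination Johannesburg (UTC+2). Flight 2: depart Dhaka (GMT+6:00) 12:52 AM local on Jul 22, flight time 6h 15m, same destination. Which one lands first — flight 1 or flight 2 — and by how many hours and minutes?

the second, by 5 hours 53 minutes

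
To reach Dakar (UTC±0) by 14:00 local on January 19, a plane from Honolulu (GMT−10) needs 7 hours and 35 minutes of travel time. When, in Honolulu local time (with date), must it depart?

20:25 on January 18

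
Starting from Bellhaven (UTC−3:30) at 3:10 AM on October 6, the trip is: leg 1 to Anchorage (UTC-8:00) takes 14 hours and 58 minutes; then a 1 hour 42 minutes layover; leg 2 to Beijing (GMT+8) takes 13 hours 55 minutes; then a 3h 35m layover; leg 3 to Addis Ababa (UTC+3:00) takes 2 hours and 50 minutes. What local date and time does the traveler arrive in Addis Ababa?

Convert departure to UTC: 3:10 AM + 3:30 = 6:40 AM UTC on Oct 6.
Add 14 hours 58 minutes leg 1 → 9:38 PM UTC.
Add 1 hour and 42 minutes layover in Anchorage → 11:20 PM UTC.
Add 13 hours and 55 minutes leg 2 → 1:15 PM UTC (Oct 7).
Add 3 hours and 35 minutes layover in Beijing → 4:50 PM UTC.
Add 2 hours and 50 minutes leg 3 → 7:40 PM UTC.
Addis Ababa is UTC+3:00, so local arrival = 7:40 PM + 3:00 = 10:40 PM on Oct 7.

10:40 PM on October 7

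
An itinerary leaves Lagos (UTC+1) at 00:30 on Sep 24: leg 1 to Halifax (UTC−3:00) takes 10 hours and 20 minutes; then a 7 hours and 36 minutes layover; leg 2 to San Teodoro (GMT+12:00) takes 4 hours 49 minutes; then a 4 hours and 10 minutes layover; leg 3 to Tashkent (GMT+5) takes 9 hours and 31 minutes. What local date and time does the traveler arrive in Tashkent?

16:56 on September 25

Convert departure to UTC: 00:30 − 1:00 = 23:30 UTC on Sep 23.
Add 10 hours and 20 minutes leg 1 → 09:50 UTC (Sep 24).
Add 7 hours 36 minutes layover in Halifax → 17:26 UTC.
Add 4 hours and 49 minutes leg 2 → 22:15 UTC.
Add 4 hours and 10 minutes layover in San Teodoro → 02:25 UTC (Sep 25).
Add 9 hours 31 minutes leg 3 → 11:56 UTC.
Tashkent is UTC+5:00, so local arrival = 11:56 + 5:00 = 16:56 on Sep 25.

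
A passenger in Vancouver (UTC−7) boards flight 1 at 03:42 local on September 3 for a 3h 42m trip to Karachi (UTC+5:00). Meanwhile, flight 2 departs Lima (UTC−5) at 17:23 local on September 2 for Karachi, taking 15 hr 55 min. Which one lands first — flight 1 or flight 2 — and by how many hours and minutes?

Flight 1 in UTC: 03:42 + 7:00 = 10:42 on Sep 3.
+3 hours and 42 minutes → arrive 14:24 UTC on Sep 3.
Flight 2 in UTC: 17:23 + 5:00 = 22:23 on Sep 2.
+15 hours 55 minutes → arrive 14:18 UTC on Sep 3.
Flight 2 lands earlier by 6 minutes.

the second, by 6 minutes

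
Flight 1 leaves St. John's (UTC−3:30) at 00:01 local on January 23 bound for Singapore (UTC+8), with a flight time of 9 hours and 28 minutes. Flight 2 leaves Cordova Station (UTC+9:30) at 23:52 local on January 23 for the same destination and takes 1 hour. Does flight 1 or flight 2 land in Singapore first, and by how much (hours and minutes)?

the first, by 2 hours 23 minutes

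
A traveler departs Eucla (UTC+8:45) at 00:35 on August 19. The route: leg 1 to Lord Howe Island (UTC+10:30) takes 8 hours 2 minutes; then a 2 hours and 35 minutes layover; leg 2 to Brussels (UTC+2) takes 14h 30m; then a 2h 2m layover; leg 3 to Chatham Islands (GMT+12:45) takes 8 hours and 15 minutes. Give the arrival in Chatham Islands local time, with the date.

Convert departure to UTC: 00:35 − 8:45 = 15:50 UTC on Aug 18.
Add 8 hours and 2 minutes leg 1 → 23:52 UTC.
Add 2 hours and 35 minutes layover in Lord Howe Island → 02:27 UTC (Aug 19).
Add 14 hours and 30 minutes leg 2 → 16:57 UTC.
Add 2 hours and 2 minutes layover in Brussels → 18:59 UTC.
Add 8 hours 15 minutes leg 3 → 03:14 UTC (Aug 20).
Chatham Islands is UTC+12:45, so local arrival = 03:14 + 12:45 = 15:59 on Aug 20.

15:59 on August 20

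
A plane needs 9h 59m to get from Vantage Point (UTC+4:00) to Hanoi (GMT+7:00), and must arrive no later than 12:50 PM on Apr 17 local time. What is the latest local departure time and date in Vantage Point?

11:51 PM on Apr 16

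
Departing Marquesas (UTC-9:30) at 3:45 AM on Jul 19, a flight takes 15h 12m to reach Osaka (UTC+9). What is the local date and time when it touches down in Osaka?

Osaka is 18:30 ahead of Marquesas.
After 15 hours and 12 minutes it is 6:57 PM in Marquesas.
Shift by the zone difference: 6:57 PM + 18:30 = 1:27 PM on Jul 20 in Osaka.

1:27 PM on July 20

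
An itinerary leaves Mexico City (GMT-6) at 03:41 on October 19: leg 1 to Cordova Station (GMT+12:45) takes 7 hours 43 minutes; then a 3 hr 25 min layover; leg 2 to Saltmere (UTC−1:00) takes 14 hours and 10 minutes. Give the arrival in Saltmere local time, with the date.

09:59 on October 20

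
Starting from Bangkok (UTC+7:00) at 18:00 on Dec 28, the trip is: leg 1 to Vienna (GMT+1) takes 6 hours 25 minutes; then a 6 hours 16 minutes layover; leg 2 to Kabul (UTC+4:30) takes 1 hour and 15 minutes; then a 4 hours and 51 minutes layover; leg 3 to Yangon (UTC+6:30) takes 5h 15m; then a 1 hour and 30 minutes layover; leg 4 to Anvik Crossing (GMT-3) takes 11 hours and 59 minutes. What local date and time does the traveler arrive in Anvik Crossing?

Convert departure to UTC: 18:00 − 7:00 = 11:00 UTC on Dec 28.
Add 6 hours 25 minutes leg 1 → 17:25 UTC.
Add 6 hours and 16 minutes layover in Vienna → 23:41 UTC.
Add 1 hour 15 minutes leg 2 → 00:56 UTC (Dec 29).
Add 4 hours and 51 minutes layover in Kabul → 05:47 UTC.
Add 5 hours 15 minutes leg 3 → 11:02 UTC.
Add 1 hour 30 minutes layover in Yangon → 12:32 UTC.
Add 11 hours and 59 minutes leg 4 → 00:31 UTC (Dec 30).
Anvik Crossing is UTC−3:00, so local arrival = 00:31 − 3:00 = 21:31 on Dec 29.

21:31 on Dec 29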